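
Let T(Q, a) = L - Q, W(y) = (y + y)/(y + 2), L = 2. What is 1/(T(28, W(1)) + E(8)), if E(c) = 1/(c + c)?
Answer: -16/415 ≈ -0.038554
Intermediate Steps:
W(y) = 2*y/(2 + y) (W(y) = (2*y)/(2 + y) = 2*y/(2 + y))
E(c) = 1/(2*c)
T(Q, a) = 2 - Q
1/(T(28, W(1)) + E(8)) = 1/((2 - 1*28) + (½)/8) = 1/((2 - 28) + (½)*(⅛)) = 1/(-26 + 1/16) = 1/(-415/16) = -16/415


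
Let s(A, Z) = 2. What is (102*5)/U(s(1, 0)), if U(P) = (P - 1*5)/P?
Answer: -340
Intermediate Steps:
U(P) = (-5 + P)/P (U(P) = (P - 5)/P = (-5 + P)/P)
(102*5)/U(s(1, 0)) = (102*5)/(((-5 + 2)/2)) = 510/(((½)*(-3))) = 510/(-3/2) = 510*(-⅔) = -340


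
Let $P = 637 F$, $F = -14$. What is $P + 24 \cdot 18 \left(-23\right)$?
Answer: $-18854$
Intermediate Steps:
$P = -8918$ ($P = 637 \left(-14\right) = -8918$)
$P + 24 \cdot 18 \left(-23\right) = -8918 + 24 \cdot 18 \left(-23\right) = -8918 + 432 \left(-23\right) = -8918 - 9936 = -18854$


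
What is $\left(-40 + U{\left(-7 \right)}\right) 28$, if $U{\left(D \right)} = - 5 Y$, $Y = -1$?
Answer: $-980$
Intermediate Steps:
$U{\left(D \right)} = 5$ ($U{\left(D \right)} = \left(-5\right) \left(-1\right) = 5$)
$\left(-40 + U{\left(-7 \right)}\right) 28 = \left(-40 + 5\right) 28 = \left(-35\right) 28 = -980$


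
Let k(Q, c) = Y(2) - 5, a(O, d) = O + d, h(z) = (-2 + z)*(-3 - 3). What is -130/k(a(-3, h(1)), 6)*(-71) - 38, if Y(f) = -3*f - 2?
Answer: -748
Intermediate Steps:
h(z) = 12 - 6*z (h(z) = (-2 + z)*(-6) = 12 - 6*z)
Y(f) = -2 - 3*f
k(Q, c) = -13 (k(Q, c) = (-2 - 3*2) - 5 = (-2 - 6) - 5 = -8 - 5 = -13)
-130/k(a(-3, h(1)), 6)*(-71) - 38 = -130/(-13)*(-71) - 38 = -130*(-1/13)*(-71) - 38 = 10*(-71) - 38 = -710 - 38 = -748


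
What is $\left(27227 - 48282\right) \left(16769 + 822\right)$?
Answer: $-370378505$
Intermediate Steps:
$\left(27227 - 48282\right) \left(16769 + 822\right) = \left(-21055\right) 17591 = -370378505$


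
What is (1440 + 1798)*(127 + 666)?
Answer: 2567734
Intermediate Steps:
(1440 + 1798)*(127 + 666) = 3238*793 = 2567734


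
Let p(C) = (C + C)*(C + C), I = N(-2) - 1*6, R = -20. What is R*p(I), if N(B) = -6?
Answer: -11520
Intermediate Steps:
I = -12 (I = -6 - 1*6 = -6 - 6 = -12)
p(C) = 4*C² (p(C) = (2*C)*(2*C) = 4*C²)
R*p(I) = -80*(-12)² = -80*144 = -20*576 = -11520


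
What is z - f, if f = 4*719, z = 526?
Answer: -2350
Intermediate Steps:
f = 2876
z - f = 526 - 1*2876 = 526 - 2876 = -2350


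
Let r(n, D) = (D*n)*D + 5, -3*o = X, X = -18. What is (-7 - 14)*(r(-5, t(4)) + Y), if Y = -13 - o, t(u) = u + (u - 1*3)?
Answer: 2919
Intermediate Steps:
o = 6 (o = -1/3*(-18) = 6)
t(u) = -3 + 2*u (t(u) = u + (u - 3) = u + (-3 + u) = -3 + 2*u)
r(n, D) = 5 + n*D**2 (r(n, D) = n*D**2 + 5 = 5 + n*D**2)
Y = -19 (Y = -13 - 1*6 = -13 - 6 = -19)
(-7 - 14)*(r(-5, t(4)) + Y) = (-7 - 14)*((5 - 5*(-3 + 2*4)**2) - 19) = -21*((5 - 5*(-3 + 8)**2) - 19) = -21*((5 - 5*5**2) - 19) = -21*((5 - 5*25) - 19) = -21*((5 - 125) - 19) = -21*(-120 - 19) = -21*(-139) = 2919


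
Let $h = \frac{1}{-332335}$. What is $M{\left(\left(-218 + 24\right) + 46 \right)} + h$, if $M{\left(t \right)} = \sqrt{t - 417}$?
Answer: $- \frac{1}{332335} + i \sqrt{565} \approx -3.009 \cdot 10^{-6} + 23.77 i$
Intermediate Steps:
$M{\left(t \right)} = \sqrt{-417 + t}$
$h = - \frac{1}{332335} \approx -3.009 \cdot 10^{-6}$
$M{\left(\left(-218 + 24\right) + 46 \right)} + h = \sqrt{-417 + \left(\left(-218 + 24\right) + 46\right)} - \frac{1}{332335} = \sqrt{-417 + \left(-194 + 46\right)} - \frac{1}{332335} = \sqrt{-417 - 148} - \frac{1}{332335} = \sqrt{-565} - \frac{1}{332335} = i \sqrt{565} - \frac{1}{332335} = - \frac{1}{332335} + i \sqrt{565}$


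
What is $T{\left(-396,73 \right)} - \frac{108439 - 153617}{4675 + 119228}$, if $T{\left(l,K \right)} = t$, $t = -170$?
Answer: $- \frac{21018332}{123903} \approx -169.64$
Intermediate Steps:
$T{\left(l,K \right)} = -170$
$T{\left(-396,73 \right)} - \frac{108439 - 153617}{4675 + 119228} = -170 - \frac{108439 - 153617}{4675 + 119228} = -170 - - \frac{45178}{123903} = -170 + \frac{45178}{123903} = - \frac{21018332}{123903}$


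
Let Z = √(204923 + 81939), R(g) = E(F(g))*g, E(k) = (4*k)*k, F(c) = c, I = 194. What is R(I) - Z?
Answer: 29205536 - √286862 ≈ 2.9205e+7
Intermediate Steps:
E(k) = 4*k²
R(g) = 4*g³ (R(g) = (4*g²)*g = 4*g³)
Z = √286862 ≈ 535.59
R(I) - Z = 4*194³ - √286862 = 4*7301384 - √286862 = 29205536 - √286862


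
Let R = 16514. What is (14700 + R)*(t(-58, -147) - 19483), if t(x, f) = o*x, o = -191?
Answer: -262353670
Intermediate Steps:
t(x, f) = -191*x
(14700 + R)*(t(-58, -147) - 19483) = (14700 + 16514)*(-191*(-58) - 19483) = 31214*(11078 - 19483) = 31214*(-8405) = -262353670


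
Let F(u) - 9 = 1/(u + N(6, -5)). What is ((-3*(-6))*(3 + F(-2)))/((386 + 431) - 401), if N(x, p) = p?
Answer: 747/1456 ≈ 0.51305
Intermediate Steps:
F(u) = 9 + 1/(-5 + u) (F(u) = 9 + 1/(u - 5) = 9 + 1/(-5 + u))
((-3*(-6))*(3 + F(-2)))/((386 + 431) - 401) = ((-3*(-6))*(3 + (-44 + 9*(-2))/(-5 - 2)))/((386 + 431) - 401) = (18*(3 + (-44 - 18)/(-7)))/(817 - 401) = (18*(3 - 1/7*(-62)))/416 = (18*(3 + 62/7))/416 = (18*(83/7))/416 = (1/416)*(1494/7) = 747/1456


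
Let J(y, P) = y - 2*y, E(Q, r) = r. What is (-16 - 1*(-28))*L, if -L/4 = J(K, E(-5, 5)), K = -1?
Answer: -48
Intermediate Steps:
J(y, P) = -y
L = -4 (L = -(-4)*(-1) = -4*1 = -4)
(-16 - 1*(-28))*L = (-16 - 1*(-28))*(-4) = (-16 + 28)*(-4) = 12*(-4) = -48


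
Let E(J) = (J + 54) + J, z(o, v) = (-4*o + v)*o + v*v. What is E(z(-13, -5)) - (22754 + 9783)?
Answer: -33655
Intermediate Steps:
z(o, v) = v² + o*(v - 4*o) (z(o, v) = (v - 4*o)*o + v² = o*(v - 4*o) + v² = v² + o*(v - 4*o))
E(J) = 54 + 2*J (E(J) = (54 + J) + J = 54 + 2*J)
E(z(-13, -5)) - (22754 + 9783) = (54 + 2*((-5)² - 4*(-13)² - 13*(-5))) - (22754 + 9783) = (54 + 2*(25 - 4*169 + 65)) - 1*32537 = (54 + 2*(25 - 676 + 65)) - 32537 = (54 + 2*(-586)) - 32537 = (54 - 1172) - 32537 = -1118 - 32537 = -33655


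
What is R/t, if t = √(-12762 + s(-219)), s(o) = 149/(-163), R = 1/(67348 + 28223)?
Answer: -I*√339097865/198821607705 ≈ -9.2619e-8*I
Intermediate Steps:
R = 1/95571 ≈ 1.0463e-5
s(o) = -149/163 (s(o) = 149*(-1/163) = -149/163)
t = I*√339097865/163 (t = √(-12762 - 149/163) = √(-2080355/163) = I*√339097865/163 ≈ 112.97*I)
R/t = 1/(95571*((I*√339097865/163))) = (-I*√339097865/2080355)/95571 = -I*√339097865/198821607705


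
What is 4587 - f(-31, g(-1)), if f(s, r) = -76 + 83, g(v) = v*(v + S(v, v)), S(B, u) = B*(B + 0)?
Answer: 4580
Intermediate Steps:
S(B, u) = B² (S(B, u) = B*B = B²)
g(v) = v*(v + v²)
f(s, r) = 7
4587 - f(-31, g(-1)) = 4587 - 1*7 = 4587 - 7 = 4580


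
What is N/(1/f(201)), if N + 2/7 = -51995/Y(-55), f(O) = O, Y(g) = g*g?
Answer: -14874603/4235 ≈ -3512.3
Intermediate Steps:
Y(g) = g²
N = -74003/4235 (N = -2/7 - 51995/((-55)²) = -2/7 - 51995/3025 = -2/7 - 51995*1/3025 = -2/7 - 10399/605 = -74003/4235 ≈ -17.474)
N/(1/f(201)) = -74003/(4235*(1/201)) = -74003/(4235*1/201) = -74003/4235*201 = -14874603/4235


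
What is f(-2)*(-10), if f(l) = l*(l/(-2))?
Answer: 20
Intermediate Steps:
f(l) = -l**2/2 (f(l) = l*(l*(-1/2)) = l*(-l/2) = -l**2/2)
f(-2)*(-10) = -1/2*(-2)**2*(-10) = -1/2*4*(-10) = -2*(-10) = 20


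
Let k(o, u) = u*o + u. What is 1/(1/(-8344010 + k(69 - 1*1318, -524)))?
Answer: -7690058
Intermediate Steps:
k(o, u) = u + o*u (k(o, u) = o*u + u = u + o*u)
1/(1/(-8344010 + k(69 - 1*1318, -524))) = 1/(1/(-8344010 - 524*(1 + (69 - 1*1318)))) = 1/(1/(-8344010 - 524*(1 + (69 - 1318)))) = 1/(1/(-8344010 - 524*(1 - 1249))) = 1/(1/(-8344010 - 524*(-1248))) = 1/(1/(-8344010 + 653952)) = 1/(1/(-7690058)) = 1/(-1/7690058) = -7690058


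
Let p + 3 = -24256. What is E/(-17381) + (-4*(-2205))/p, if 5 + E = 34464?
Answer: -989241301/421645679 ≈ -2.3461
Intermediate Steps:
E = 34459 (E = -5 + 34464 = 34459)
p = -24259 (p = -3 - 24256 = -24259)
E/(-17381) + (-4*(-2205))/p = 34459/(-17381) - 4*(-2205)/(-24259) = 34459*(-1/17381) + 8820*(-1/24259) = -34459/17381 - 8820/24259 = -989241301/421645679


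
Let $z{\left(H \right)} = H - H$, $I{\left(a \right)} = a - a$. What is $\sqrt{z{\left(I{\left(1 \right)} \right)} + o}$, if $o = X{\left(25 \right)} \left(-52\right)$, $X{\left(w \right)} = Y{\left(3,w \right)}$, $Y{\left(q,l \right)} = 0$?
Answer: $0$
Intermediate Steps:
$I{\left(a \right)} = 0$
$X{\left(w \right)} = 0$
$o = 0$ ($o = 0 \left(-52\right) = 0$)
$z{\left(H \right)} = 0$
$\sqrt{z{\left(I{\left(1 \right)} \right)} + o} = \sqrt{0 + 0} = \sqrt{0} = 0$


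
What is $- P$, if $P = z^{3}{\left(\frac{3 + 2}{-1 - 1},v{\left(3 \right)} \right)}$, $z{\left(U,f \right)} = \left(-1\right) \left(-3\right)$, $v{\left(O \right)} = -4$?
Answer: $-27$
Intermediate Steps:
$z{\left(U,f \right)} = 3$
$P = 27$ ($P = 3^{3} = 27$)
$- P = \left(-1\right) 27 = -27$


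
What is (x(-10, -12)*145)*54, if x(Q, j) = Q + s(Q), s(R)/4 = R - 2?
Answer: -454140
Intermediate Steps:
s(R) = -8 + 4*R (s(R) = 4*(R - 2) = 4*(-2 + R) = -8 + 4*R)
x(Q, j) = -8 + 5*Q (x(Q, j) = Q + (-8 + 4*Q) = -8 + 5*Q)
(x(-10, -12)*145)*54 = ((-8 + 5*(-10))*145)*54 = ((-8 - 50)*145)*54 = -58*145*54 = -8410*54 = -454140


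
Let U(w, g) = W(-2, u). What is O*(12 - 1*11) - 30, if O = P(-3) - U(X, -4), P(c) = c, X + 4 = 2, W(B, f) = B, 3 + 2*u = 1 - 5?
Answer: -31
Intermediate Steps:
u = -7/2 (u = -3/2 + (1 - 5)/2 = -3/2 + (½)*(-4) = -3/2 - 2 = -7/2 ≈ -3.5000)
X = -2 (X = -4 + 2 = -2)
U(w, g) = -2
O = -1 (O = -3 - 1*(-2) = -3 + 2 = -1)
O*(12 - 1*11) - 30 = -(12 - 1*11) - 30 = -(12 - 11) - 30 = -1*1 - 30 = -1 - 30 = -31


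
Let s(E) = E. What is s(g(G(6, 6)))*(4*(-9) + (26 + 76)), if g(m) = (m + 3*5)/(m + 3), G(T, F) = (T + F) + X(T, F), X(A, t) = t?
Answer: 726/7 ≈ 103.71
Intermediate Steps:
G(T, F) = T + 2*F (G(T, F) = (T + F) + F = (F + T) + F = T + 2*F)
g(m) = (15 + m)/(3 + m) (g(m) = (m + 15)/(3 + m) = (15 + m)/(3 + m))
s(g(G(6, 6)))*(4*(-9) + (26 + 76)) = ((15 + (6 + 2*6))/(3 + (6 + 2*6)))*(4*(-9) + (26 + 76)) = ((15 + (6 + 12))/(3 + (6 + 12)))*(-36 + 102) = ((15 + 18)/(3 + 18))*66 = (33/21)*66 = ((1/21)*33)*66 = (11/7)*66 = 726/7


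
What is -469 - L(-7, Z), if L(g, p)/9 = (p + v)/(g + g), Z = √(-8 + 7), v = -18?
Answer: -3364/7 + 9*I/14 ≈ -480.57 + 0.64286*I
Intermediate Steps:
Z = I (Z = √(-1) = I ≈ 1.0*I)
L(g, p) = 9*(-18 + p)/(2*g) (L(g, p) = 9*((p - 18)/(g + g)) = 9*((-18 + p)/((2*g))) = 9*((-18 + p)*(1/(2*g))) = 9*((-18 + p)/(2*g)) = 9*(-18 + p)/(2*g))
-469 - L(-7, Z) = -469 - 9*(-18 + I)/(2*(-7)) = -469 - 9*(-1)*(-18 + I)/(2*7) = -469 - (81/7 - 9*I/14) = -469 + (-81/7 + 9*I/14) = -3364/7 + 9*I/14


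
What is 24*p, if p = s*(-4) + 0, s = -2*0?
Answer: 0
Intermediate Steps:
s = 0
p = 0 (p = 0*(-4) + 0 = 0 + 0 = 0)
24*p = 24*0 = 0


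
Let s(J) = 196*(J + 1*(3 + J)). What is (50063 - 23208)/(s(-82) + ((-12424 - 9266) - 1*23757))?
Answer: -26855/77003 ≈ -0.34875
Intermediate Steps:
s(J) = 588 + 392*J (s(J) = 196*(J + (3 + J)) = 196*(3 + 2*J) = 588 + 392*J)
(50063 - 23208)/(s(-82) + ((-12424 - 9266) - 1*23757)) = (50063 - 23208)/((588 + 392*(-82)) + ((-12424 - 9266) - 1*23757)) = 26855/((588 - 32144) + (-21690 - 23757)) = 26855/(-31556 - 45447) = 26855/(-77003) = 26855*(-1/77003) = -26855/77003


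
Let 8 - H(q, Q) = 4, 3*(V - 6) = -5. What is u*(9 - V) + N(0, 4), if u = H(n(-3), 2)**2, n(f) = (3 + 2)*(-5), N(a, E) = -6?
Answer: 206/3 ≈ 68.667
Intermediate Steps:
V = 13/3 (V = 6 + (1/3)*(-5) = 6 - 5/3 = 13/3 ≈ 4.3333)
n(f) = -25 (n(f) = 5*(-5) = -25)
H(q, Q) = 4 (H(q, Q) = 8 - 1*4 = 8 - 4 = 4)
u = 16 (u = 4**2 = 16)
u*(9 - V) + N(0, 4) = 16*(9 - 1*13/3) - 6 = 16*(9 - 13/3) - 6 = 16*(14/3) - 6 = 224/3 - 6 = 206/3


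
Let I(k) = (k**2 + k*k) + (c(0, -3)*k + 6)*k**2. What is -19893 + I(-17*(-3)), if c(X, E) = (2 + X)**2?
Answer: 531519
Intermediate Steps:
I(k) = 2*k**2 + k**2*(6 + 4*k) (I(k) = (k**2 + k*k) + ((2 + 0)**2*k + 6)*k**2 = (k**2 + k**2) + (2**2*k + 6)*k**2 = 2*k**2 + (4*k + 6)*k**2 = 2*k**2 + (6 + 4*k)*k**2 = 2*k**2 + k**2*(6 + 4*k))
-19893 + I(-17*(-3)) = -19893 + 4*(-17*(-3))**2*(2 - 17*(-3)) = -19893 + 4*51**2*(2 + 51) = -19893 + 4*2601*53 = -19893 + 551412 = 531519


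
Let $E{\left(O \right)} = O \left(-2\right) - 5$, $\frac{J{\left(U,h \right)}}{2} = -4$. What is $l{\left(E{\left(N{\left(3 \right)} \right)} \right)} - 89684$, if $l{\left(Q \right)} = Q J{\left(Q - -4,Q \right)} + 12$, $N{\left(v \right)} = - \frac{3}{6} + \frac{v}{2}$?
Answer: $-89616$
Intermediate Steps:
$J{\left(U,h \right)} = -8$ ($J{\left(U,h \right)} = 2 \left(-4\right) = -8$)
$N{\left(v \right)} = - \frac{1}{2} + \frac{v}{2}$ ($N{\left(v \right)} = \left(-3\right) \frac{1}{6} + v \frac{1}{2} = - \frac{1}{2} + \frac{v}{2}$)
$E{\left(O \right)} = -5 - 2 O$ ($E{\left(O \right)} = - 2 O - 5 = -5 - 2 O$)
$l{\left(Q \right)} = 12 - 8 Q$ ($l{\left(Q \right)} = Q \left(-8\right) + 12 = - 8 Q + 12 = 12 - 8 Q$)
$l{\left(E{\left(N{\left(3 \right)} \right)} \right)} - 89684 = \left(12 - 8 \left(-5 - 2 \left(- \frac{1}{2} + \frac{1}{2} \cdot 3\right)\right)\right) - 89684 = \left(12 - 8 \left(-5 - 2 \left(- \frac{1}{2} + \frac{3}{2}\right)\right)\right) - 89684 = \left(12 - 8 \left(-5 - 2\right)\right) - 89684 = \left(12 - -56\right) - 89684 = \left(12 + 56\right) - 89684 = 68 - 89684 = -89616$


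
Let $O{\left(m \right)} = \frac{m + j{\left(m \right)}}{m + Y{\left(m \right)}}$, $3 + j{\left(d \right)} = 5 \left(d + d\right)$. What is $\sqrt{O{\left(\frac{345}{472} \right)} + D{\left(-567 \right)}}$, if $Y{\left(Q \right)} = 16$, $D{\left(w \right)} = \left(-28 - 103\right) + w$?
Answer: $\frac{i \sqrt{43510314119}}{7897} \approx 26.414 i$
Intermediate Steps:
$D{\left(w \right)} = -131 + w$
$j{\left(d \right)} = -3 + 10 d$ ($j{\left(d \right)} = -3 + 5 \left(d + d\right) = -3 + 5 \cdot 2 d = -3 + 10 d$)
$O{\left(m \right)} = \frac{-3 + 11 m}{16 + m}$ ($O{\left(m \right)} = \frac{m + \left(-3 + 10 m\right)}{m + 16} = \frac{-3 + 11 m}{16 + m}$)
$\sqrt{O{\left(\frac{345}{472} \right)} + D{\left(-567 \right)}} = \sqrt{\frac{-3 + 11 \cdot \frac{345}{472}}{16 + \frac{345}{472}} - 698} = \sqrt{\frac{-3 + \frac{3795}{472}}{\frac{7897}{472}} - 698} = \sqrt{\frac{472}{7897} \cdot \frac{2379}{472} - 698} = \sqrt{\frac{2379}{7897} - 698} = \sqrt{- \frac{5509727}{7897}} = \frac{i \sqrt{43510314119}}{7897}$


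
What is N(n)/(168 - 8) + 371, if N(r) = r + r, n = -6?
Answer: 14837/40 ≈ 370.92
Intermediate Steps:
N(r) = 2*r
N(n)/(168 - 8) + 371 = (2*(-6))/(168 - 8) + 371 = -12/160 + 371 = -12*1/160 + 371 = -3/40 + 371 = 14837/40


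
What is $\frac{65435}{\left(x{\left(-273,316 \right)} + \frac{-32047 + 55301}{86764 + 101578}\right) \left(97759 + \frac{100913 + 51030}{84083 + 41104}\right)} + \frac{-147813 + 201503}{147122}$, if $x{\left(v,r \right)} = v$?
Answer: $\frac{108905161902657294625}{300442692023528353408} \approx 0.36248$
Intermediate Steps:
$\frac{65435}{\left(x{\left(-273,316 \right)} + \frac{-32047 + 55301}{86764 + 101578}\right) \left(97759 + \frac{100913 + 51030}{84083 + 41104}\right)} + \frac{-147813 + 201503}{147122} = \frac{65435}{\left(-273 + \frac{-32047 + 55301}{86764 + 101578}\right) \left(97759 + \frac{100913 + 51030}{84083 + 41104}\right)} + \frac{-147813 + 201503}{147122} = \frac{65435}{\left(-273 + \frac{23254}{188342}\right) \left(97759 + \frac{151943}{125187}\right)} + 53690 \cdot \frac{1}{147122} = \frac{65435}{\left(-273 + 23254 \cdot \frac{1}{188342}\right) \left(97759 + 151943 \cdot \frac{1}{125187}\right)} + \frac{26845}{73561} = \frac{65435}{\left(-273 + \frac{151}{1223}\right) \left(97759 + \frac{151943}{125187}\right)} + \frac{26845}{73561} = \frac{65435}{\left(- \frac{333728}{1223}\right) \frac{12238307876}{125187}} + \frac{26845}{73561} = \frac{65435}{- \frac{4084266010841728}{153103701}} + \frac{26845}{73561} = 65435 \left(- \frac{153103701}{4084266010841728}\right) + \frac{26845}{73561} = - \frac{10018340674935}{4084266010841728} + \frac{26845}{73561} = \frac{108905161902657294625}{300442692023528353408}$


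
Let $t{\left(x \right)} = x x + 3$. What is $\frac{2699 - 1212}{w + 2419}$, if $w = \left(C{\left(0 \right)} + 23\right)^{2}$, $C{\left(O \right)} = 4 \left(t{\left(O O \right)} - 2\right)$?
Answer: $\frac{1487}{3148} \approx 0.47236$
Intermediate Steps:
$t{\left(x \right)} = 3 + x^{2}$ ($t{\left(x \right)} = x^{2} + 3 = 3 + x^{2}$)
$C{\left(O \right)} = 4 + 4 O^{4}$ ($C{\left(O \right)} = 4 \left(\left(3 + \left(O O\right)^{2}\right) - 2\right) = 4 \left(\left(3 + \left(O^{2}\right)^{2}\right) - 2\right) = 4 \left(\left(3 + O^{4}\right) - 2\right) = 4 \left(1 + O^{4}\right) = 4 + 4 O^{4}$)
$w = 729$ ($w = \left(\left(4 + 4 \cdot 0^{4}\right) + 23\right)^{2} = \left(\left(4 + 4 \cdot 0\right) + 23\right)^{2} = \left(\left(4 + 0\right) + 23\right)^{2} = \left(4 + 23\right)^{2} = 27^{2} = 729$)
$\frac{2699 - 1212}{w + 2419} = \frac{2699 - 1212}{729 + 2419} = \frac{1487}{3148}$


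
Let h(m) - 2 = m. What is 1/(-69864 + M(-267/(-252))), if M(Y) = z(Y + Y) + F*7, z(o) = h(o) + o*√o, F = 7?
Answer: -5172148548/361072245847489 - 3738*√3738/361072245847489 ≈ -1.4325e-5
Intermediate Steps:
h(m) = 2 + m
z(o) = 2 + o + o^(3/2) (z(o) = (2 + o) + o*√o = (2 + o) + o^(3/2) = 2 + o + o^(3/2))
M(Y) = 51 + 2*Y + 2*√2*Y^(3/2) (M(Y) = (2 + (Y + Y) + (Y + Y)^(3/2)) + 7*7 = (2 + 2*Y + (2*Y)^(3/2)) + 49 = (2 + 2*Y + 2*√2*Y^(3/2)) + 49 = 51 + 2*Y + 2*√2*Y^(3/2))
1/(-69864 + M(-267/(-252))) = 1/(-69864 + (51 + 2*(-267/(-252)) + 2*√2*(-267/(-252))^(3/2))) = 1/(-69864 + (51 + 2*(-267*(-1/252)) + 2*√2*(-267*(-1/252))^(3/2))) = 1/(-69864 + (51 + 2*(89/84) + 2*√2*(89/84)^(3/2))) = 1/(-69864 + (51 + 89/42 + 2*√2*(89*√1869/3528))) = 1/(-69864 + (51 + 89/42 + 89*√3738/1764)) = 1/(-69864 + (2231/42 + 89*√3738/1764)) = 1/(-2932057/42 + 89*√3738/1764)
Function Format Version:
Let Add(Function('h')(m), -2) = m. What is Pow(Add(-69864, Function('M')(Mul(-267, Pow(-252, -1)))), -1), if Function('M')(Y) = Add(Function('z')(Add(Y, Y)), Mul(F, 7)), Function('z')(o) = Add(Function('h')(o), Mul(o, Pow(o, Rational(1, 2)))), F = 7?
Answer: Add(Rational(-5172148548, 361072245847489), Mul(Rational(-3738, 361072245847489), Pow(3738, Rational(1, 2)))) ≈ -1.4325e-5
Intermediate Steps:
Function('h')(m) = Add(2, m)
Function('z')(o) = Add(2, o, Pow(o, Rational(3, 2))) (Function('z')(o) = Add(Add(2, o), Mul(o, Pow(o, Rational(1, 2)))) = Add(Add(2, o), Pow(o, Rational(3, 2))) = Add(2, o, Pow(o, Rational(3, 2))))
Function('M')(Y) = Add(51, Mul(2, Y), Mul(2, Pow(2, Rational(1, 2)), Pow(Y, Rational(3, 2)))) (Function('M')(Y) = Add(Add(2, Add(Y, Y), Pow(Add(Y, Y), Rational(3, 2))), Mul(7, 7)) = Add(Add(2, Mul(2, Y), Pow(Mul(2, Y), Rational(3, 2))), 49) = Add(Add(2, Mul(2, Y), Mul(2, Pow(2, Rational(1, 2)), Pow(Y, Rational(3, 2)))), 49) = Add(51, Mul(2, Y), Mul(2, Pow(2, Rational(1, 2)), Pow(Y, Rational(3, 2)))))
Pow(Add(-69864, Function('M')(Mul(-267, Pow(-252, -1)))), -1) = Pow(Add(-69864, Add(51, Mul(2, Mul(-267, Pow(-252, -1))), Mul(2, Pow(2, Rational(1, 2)), Pow(Mul(-267, Pow(-252, -1)), Rational(3, 2))))), -1) = Pow(Add(-69864, Add(51, Mul(2, Mul(-267, Rational(-1, 252))), Mul(2, Pow(2, Rational(1, 2)), Pow(Mul(-267, Rational(-1, 252)), Rational(3, 2))))), -1) = Pow(Add(-69864, Add(51, Mul(2, Rational(89, 84)), Mul(2, Pow(2, Rational(1, 2)), Pow(Rational(89, 84), Rational(3, 2))))), -1) = Pow(Add(-69864, Add(51, Rational(89, 42), Mul(2, Pow(2, Rational(1, 2)), Mul(Rational(89, 3528), Pow(1869, Rational(1, 2)))))), -1) = Pow(Add(-69864, Add(51, Rational(89, 42), Mul(Rational(89, 1764), Pow(3738, Rational(1, 2))))), -1) = Pow(Add(-69864, Add(Rational(2231, 42), Mul(Rational(89, 1764), Pow(3738, Rational(1, 2))))), -1) = Pow(Add(Rational(-2932057, 42), Mul(Rational(89, 1764), Pow(3738, Rational(1, 2)))), -1)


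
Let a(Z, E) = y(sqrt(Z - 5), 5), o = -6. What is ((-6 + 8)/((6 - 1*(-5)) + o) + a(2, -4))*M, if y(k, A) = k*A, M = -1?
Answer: -2/5 - 5*I*sqrt(3) ≈ -0.4 - 8.6602*I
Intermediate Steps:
y(k, A) = A*k
a(Z, E) = 5*sqrt(-5 + Z) (a(Z, E) = 5*sqrt(Z - 5) = 5*sqrt(-5 + Z))
((-6 + 8)/((6 - 1*(-5)) + o) + a(2, -4))*M = ((-6 + 8)/((6 - 1*(-5)) - 6) + 5*sqrt(-5 + 2))*(-1) = (2/((6 + 5) - 6) + 5*sqrt(-3))*(-1) = (2/(11 - 6) + 5*(I*sqrt(3)))*(-1) = (2/5 + 5*I*sqrt(3))*(-1) = -2/5 - 5*I*sqrt(3)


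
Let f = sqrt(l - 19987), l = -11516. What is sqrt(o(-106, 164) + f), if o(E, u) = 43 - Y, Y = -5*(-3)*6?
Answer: sqrt(-47 + I*sqrt(31503)) ≈ 8.2646 + 10.738*I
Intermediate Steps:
Y = 90 (Y = 15*6 = 90)
o(E, u) = -47 (o(E, u) = 43 - 1*90 = 43 - 90 = -47)
f = I*sqrt(31503) (f = sqrt(-11516 - 19987) = sqrt(-31503) = I*sqrt(31503) ≈ 177.49*I)
sqrt(o(-106, 164) + f) = sqrt(-47 + I*sqrt(31503))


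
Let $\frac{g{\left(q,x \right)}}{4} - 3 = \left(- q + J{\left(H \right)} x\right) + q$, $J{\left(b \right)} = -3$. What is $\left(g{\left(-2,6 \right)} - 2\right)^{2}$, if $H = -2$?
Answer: $3844$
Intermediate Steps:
$g{\left(q,x \right)} = 12 - 12 x$ ($g{\left(q,x \right)} = 12 + 4 \left(\left(- q - 3 x\right) + q\right) = 12 + 4 \left(- 3 x\right) = 12 - 12 x$)
$\left(g{\left(-2,6 \right)} - 2\right)^{2} = \left(\left(12 - 72\right) - 2\right)^{2} = \left(-60 - 2\right)^{2} = \left(-62\right)^{2} = 3844$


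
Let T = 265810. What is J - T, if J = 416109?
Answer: 150299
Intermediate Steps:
J - T = 416109 - 1*265810 = 416109 - 265810 = 150299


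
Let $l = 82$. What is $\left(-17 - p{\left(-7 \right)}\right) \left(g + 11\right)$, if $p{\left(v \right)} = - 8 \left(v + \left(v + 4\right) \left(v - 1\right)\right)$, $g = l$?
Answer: $11067$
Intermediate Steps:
$g = 82$
$p{\left(v \right)} = - 8 v - 8 \left(-1 + v\right) \left(4 + v\right)$ ($p{\left(v \right)} = - 8 \left(v + \left(4 + v\right) \left(-1 + v\right)\right) = - 8 \left(v + \left(-1 + v\right) \left(4 + v\right)\right) = - 8 v - 8 \left(-1 + v\right) \left(4 + v\right)$)
$\left(-17 - p{\left(-7 \right)}\right) \left(g + 11\right) = \left(-17 - \left(32 - -224 - 8 \left(-7\right)^{2}\right)\right) \left(82 + 11\right) = \left(-17 - \left(32 + 224 - 392\right)\right) 93 = \left(-17 - -136\right) 93 = \left(-17 + 136\right) 93 = 119 \cdot 93 = 11067$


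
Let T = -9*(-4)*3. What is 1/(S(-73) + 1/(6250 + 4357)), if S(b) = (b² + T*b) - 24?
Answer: -10607/27355452 ≈ -0.00038775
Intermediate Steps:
T = 108 (T = -3*(-12)*3 = 36*3 = 108)
S(b) = -24 + b² + 108*b (S(b) = (b² + 108*b) - 24 = -24 + b² + 108*b)
1/(S(-73) + 1/(6250 + 4357)) = 1/((-24 + (-73)² + 108*(-73)) + 1/(6250 + 4357)) = 1/((-24 + 5329 - 7884) + 1/10607) = 1/(-2579 + 1/10607) = 1/(-27355452/10607) = -10607/27355452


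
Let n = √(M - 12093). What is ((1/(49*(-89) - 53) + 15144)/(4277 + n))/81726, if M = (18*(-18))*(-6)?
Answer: 285898695355/6602553926787192 - 66845615*I*√10149/6602553926787192 ≈ 4.3301e-5 - 1.0199e-6*I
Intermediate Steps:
M = 1944 (M = -324*(-6) = 1944)
n = I*√10149 (n = √(1944 - 12093) = √(-10149) = I*√10149 ≈ 100.74*I)
((1/(49*(-89) - 53) + 15144)/(4277 + n))/81726 = ((1/(49*(-89) - 53) + 15144)/(4277 + I*√10149))/81726 = ((1/(-4361 - 53) + 15144)/(4277 + I*√10149))*(1/81726) = ((1/(-4414) + 15144)/(4277 + I*√10149))*(1/81726) = ((-1/4414 + 15144)/(4277 + I*√10149))*(1/81726) = (66845615/(4414*(4277 + I*√10149)))*(1/81726) = 66845615/(360738564*(4277 + I*√10149))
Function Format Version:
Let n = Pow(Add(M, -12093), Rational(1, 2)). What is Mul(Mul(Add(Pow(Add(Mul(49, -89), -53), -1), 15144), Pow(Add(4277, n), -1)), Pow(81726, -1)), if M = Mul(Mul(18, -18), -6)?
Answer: Add(Rational(285898695355, 6602553926787192), Mul(Rational(-66845615, 6602553926787192), I, Pow(10149, Rational(1, 2)))) ≈ Add(4.3301e-5, Mul(-1.0199e-6, I))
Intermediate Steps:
M = 1944 (M = Mul(-324, -6) = 1944)
n = Mul(I, Pow(10149, Rational(1, 2))) (n = Pow(Add(1944, -12093), Rational(1, 2)) = Pow(-10149, Rational(1, 2)) = Mul(I, Pow(10149, Rational(1, 2))) ≈ Mul(100.74, I))
Mul(Mul(Add(Pow(Add(Mul(49, -89), -53), -1), 15144), Pow(Add(4277, n), -1)), Pow(81726, -1)) = Mul(Mul(Add(Pow(Add(Mul(49, -89), -53), -1), 15144), Pow(Add(4277, Mul(I, Pow(10149, Rational(1, 2)))), -1)), Pow(81726, -1)) = Mul(Mul(Add(Pow(Add(-4361, -53), -1), 15144), Pow(Add(4277, Mul(I, Pow(10149, Rational(1, 2)))), -1)), Rational(1, 81726)) = Mul(Mul(Add(Pow(-4414, -1), 15144), Pow(Add(4277, Mul(I, Pow(10149, Rational(1, 2)))), -1)), Rational(1, 81726)) = Mul(Mul(Add(Rational(-1, 4414), 15144), Pow(Add(4277, Mul(I, Pow(10149, Rational(1, 2)))), -1)), Rational(1, 81726)) = Mul(Mul(Rational(66845615, 4414), Pow(Add(4277, Mul(I, Pow(10149, Rational(1, 2)))), -1)), Rational(1, 81726)) = Mul(Rational(66845615, 360738564), Pow(Add(4277, Mul(I, Pow(10149, Rational(1, 2)))), -1))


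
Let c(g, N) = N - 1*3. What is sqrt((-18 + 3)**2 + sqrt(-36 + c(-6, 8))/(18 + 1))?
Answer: sqrt(81225 + 19*I*sqrt(31))/19 ≈ 15.0 + 0.009768*I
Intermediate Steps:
c(g, N) = -3 + N (c(g, N) = N - 3 = -3 + N)
sqrt((-18 + 3)**2 + sqrt(-36 + c(-6, 8))/(18 + 1)) = sqrt((-18 + 3)**2 + sqrt(-36 + (-3 + 8))/(18 + 1)) = sqrt((-15)**2 + sqrt(-36 + 5)/19) = sqrt(225 + sqrt(-31)*(1/19)) = sqrt(225 + (I*sqrt(31))*(1/19)) = sqrt(225 + I*sqrt(31)/19)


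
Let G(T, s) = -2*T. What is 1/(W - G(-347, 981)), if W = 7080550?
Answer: 1/7079856 ≈ 1.4125e-7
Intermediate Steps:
1/(W - G(-347, 981)) = 1/(7080550 - (-2)*(-347)) = 1/(7080550 - 1*694) = 1/(7080550 - 694) = 1/7079856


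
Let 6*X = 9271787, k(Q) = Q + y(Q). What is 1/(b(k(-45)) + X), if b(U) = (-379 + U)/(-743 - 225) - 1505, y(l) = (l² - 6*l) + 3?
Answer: 1452/2241584383 ≈ 6.4776e-7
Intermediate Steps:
y(l) = 3 + l² - 6*l
k(Q) = 3 + Q² - 5*Q (k(Q) = Q + (3 + Q² - 6*Q) = 3 + Q² - 5*Q)
b(U) = -1456461/968 - U/968 (b(U) = (-379 + U)/(-968) - 1505 = (-379 + U)*(-1/968) - 1505 = (379/968 - U/968) - 1505 = -1456461/968 - U/968)
X = 9271787/6 (X = (⅙)*9271787 = 9271787/6 ≈ 1.5453e+6)
1/(b(k(-45)) + X) = 1/((-1456461/968 - (3 + (-45)² - 5*(-45))/968) + 9271787/6) = 1/((-1456461/968 - (3 + 2025 + 225)/968) + 9271787/6) = 1/((-1456461/968 - 1/968*2253) + 9271787/6) = 1/((-1456461/968 - 2253/968) + 9271787/6) = 1/(-729357/484 + 9271787/6) = 1/(2241584383/1452) = 1452/2241584383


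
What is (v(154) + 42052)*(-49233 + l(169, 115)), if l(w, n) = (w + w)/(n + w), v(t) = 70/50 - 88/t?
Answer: -10289574195533/4970 ≈ -2.0703e+9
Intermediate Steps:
v(t) = 7/5 - 88/t (v(t) = 70*(1/50) - 88/t = 7/5 - 88/t)
l(w, n) = 2*w/(n + w) (l(w, n) = (2*w)/(n + w) = 2*w/(n + w))
(v(154) + 42052)*(-49233 + l(169, 115)) = ((7/5 - 88/154) + 42052)*(-49233 + 2*169/(115 + 169)) = ((7/5 - 88*1/154) + 42052)*(-49233 + 2*169/284) = ((7/5 - 4/7) + 42052)*(-49233 + 2*169*(1/284)) = (29/35 + 42052)*(-49233 + 169/142) = (1471849/35)*(-6990917/142) = -10289574195533/4970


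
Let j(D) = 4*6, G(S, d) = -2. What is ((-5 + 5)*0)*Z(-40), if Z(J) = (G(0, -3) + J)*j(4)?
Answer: 0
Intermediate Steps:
j(D) = 24
Z(J) = -48 + 24*J (Z(J) = (-2 + J)*24 = -48 + 24*J)
((-5 + 5)*0)*Z(-40) = ((-5 + 5)*0)*(-48 + 24*(-40)) = (0*0)*(-48 - 960) = 0*(-1008) = 0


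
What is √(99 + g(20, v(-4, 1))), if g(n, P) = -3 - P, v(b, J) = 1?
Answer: √95 ≈ 9.7468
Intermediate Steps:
√(99 + g(20, v(-4, 1))) = √(99 + (-3 - 1*1)) = √(99 + (-3 - 1)) = √(99 - 4) = √95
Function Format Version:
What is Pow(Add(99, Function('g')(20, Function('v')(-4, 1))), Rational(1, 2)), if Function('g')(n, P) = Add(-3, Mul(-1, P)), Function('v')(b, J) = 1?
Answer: Pow(95, Rational(1, 2)) ≈ 9.7468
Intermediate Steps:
Pow(Add(99, Function('g')(20, Function('v')(-4, 1))), Rational(1, 2)) = Pow(Add(99, Add(-3, Mul(-1, 1))), Rational(1, 2)) = Pow(Add(99, Add(-3, -1)), Rational(1, 2)) = Pow(Add(99, -4), Rational(1, 2)) = Pow(95, Rational(1, 2))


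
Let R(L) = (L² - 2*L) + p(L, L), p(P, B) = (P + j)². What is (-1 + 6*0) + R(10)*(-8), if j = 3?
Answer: -1993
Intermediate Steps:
p(P, B) = (3 + P)² (p(P, B) = (P + 3)² = (3 + P)²)
R(L) = L² + (3 + L)² - 2*L (R(L) = (L² - 2*L) + (3 + L)² = L² + (3 + L)² - 2*L)
(-1 + 6*0) + R(10)*(-8) = (-1 + 6*0) + (9 + 2*10² + 4*10)*(-8) = (-1 + 0) + (9 + 2*100 + 40)*(-8) = -1 + (9 + 200 + 40)*(-8) = -1 + 249*(-8) = -1 - 1992 = -1993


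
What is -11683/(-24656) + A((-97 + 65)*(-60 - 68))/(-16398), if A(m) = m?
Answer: 45293429/202154544 ≈ 0.22405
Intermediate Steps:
-11683/(-24656) + A((-97 + 65)*(-60 - 68))/(-16398) = -11683/(-24656) + ((-97 + 65)*(-60 - 68))/(-16398) = -11683*(-1/24656) - 32*(-128)*(-1/16398) = 11683/24656 + 4096*(-1/16398) = 11683/24656 - 2048/8199 = 45293429/202154544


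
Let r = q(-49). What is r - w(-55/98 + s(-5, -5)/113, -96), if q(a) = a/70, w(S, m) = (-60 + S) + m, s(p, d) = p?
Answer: 4316243/27685 ≈ 155.91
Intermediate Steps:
w(S, m) = -60 + S + m
q(a) = a/70 (q(a) = a*(1/70) = a/70)
r = -7/10 (r = (1/70)*(-49) = -7/10 ≈ -0.70000)
r - w(-55/98 + s(-5, -5)/113, -96) = -7/10 - (-60 + (-55/98 - 5/113) - 96) = -7/10 - (-60 - 6705/11074 - 96) = -7/10 - 1*(-1734249/11074) = -7/10 + 1734249/11074 = 4316243/27685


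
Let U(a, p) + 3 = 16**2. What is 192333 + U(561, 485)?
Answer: 192586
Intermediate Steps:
U(a, p) = 253 (U(a, p) = -3 + 16**2 = -3 + 256 = 253)
192333 + U(561, 485) = 192333 + 253 = 192586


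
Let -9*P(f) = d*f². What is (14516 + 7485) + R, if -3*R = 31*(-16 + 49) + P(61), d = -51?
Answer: 131683/9 ≈ 14631.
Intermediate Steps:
P(f) = 17*f²/3 (P(f) = -(-17)*f²/3 = 17*f²/3)
R = -66326/9 (R = -(31*(-16 + 49) + (17/3)*61²)/3 = -(31*33 + (17/3)*3721)/3 = -(1023 + 63257/3)/3 = -⅓*66326/3 = -66326/9 ≈ -7369.6)
(14516 + 7485) + R = (14516 + 7485) - 66326/9 = 22001 - 66326/9 = 131683/9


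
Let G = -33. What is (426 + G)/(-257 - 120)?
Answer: -393/377 ≈ -1.0424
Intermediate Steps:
(426 + G)/(-257 - 120) = (426 - 33)/(-257 - 120) = 393/(-377) = 393*(-1/377) = -393/377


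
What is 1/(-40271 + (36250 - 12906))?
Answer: -1/16927 ≈ -5.9077e-5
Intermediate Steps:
1/(-40271 + (36250 - 12906)) = 1/(-40271 + 23344) = 1/(-16927) = -1/16927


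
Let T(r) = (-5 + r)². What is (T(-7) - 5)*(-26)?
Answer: -3614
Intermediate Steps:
(T(-7) - 5)*(-26) = ((-5 - 7)² - 5)*(-26) = ((-12)² - 5)*(-26) = (144 - 5)*(-26) = 139*(-26) = -3614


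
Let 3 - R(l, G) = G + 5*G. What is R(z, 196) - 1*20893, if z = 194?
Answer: -22066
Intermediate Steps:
R(l, G) = 3 - 6*G (R(l, G) = 3 - (G + 5*G) = 3 - 6*G)
R(z, 196) - 1*20893 = (3 - 6*196) - 1*20893 = (3 - 1176) - 20893 = -1173 - 20893 = -22066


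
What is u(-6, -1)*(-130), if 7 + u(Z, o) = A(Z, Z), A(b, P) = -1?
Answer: 1040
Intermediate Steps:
u(Z, o) = -8 (u(Z, o) = -7 - 1 = -8)
u(-6, -1)*(-130) = -8*(-130) = 1040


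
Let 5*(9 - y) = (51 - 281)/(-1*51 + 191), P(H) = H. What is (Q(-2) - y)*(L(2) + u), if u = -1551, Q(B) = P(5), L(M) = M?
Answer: 469347/70 ≈ 6705.0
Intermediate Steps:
Q(B) = 5
y = 653/70 (y = 9 - (51 - 281)/(5*(-1*51 + 191)) = 9 - (-46)/(-51 + 191) = 9 - (-46)/140 = 9 - 1/5*(-23/14) = 9 + 23/70 = 653/70 ≈ 9.3286)
(Q(-2) - y)*(L(2) + u) = (5 - 1*653/70)*(2 - 1551) = (5 - 653/70)*(-1549) = -303/70*(-1549) = 469347/70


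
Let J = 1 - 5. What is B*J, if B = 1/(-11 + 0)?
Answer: 4/11 ≈ 0.36364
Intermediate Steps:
J = -4
B = -1/11 (B = 1/(-11) = -1/11 ≈ -0.090909)
B*J = -1/11*(-4) = 4/11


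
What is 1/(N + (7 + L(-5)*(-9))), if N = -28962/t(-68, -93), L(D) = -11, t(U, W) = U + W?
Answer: 161/46028 ≈ 0.0034979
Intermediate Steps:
N = 28962/161 (N = -28962/(-68 - 93) = -28962/(-161) = -28962*(-1/161) = 28962/161 ≈ 179.89)
1/(N + (7 + L(-5)*(-9))) = 1/(28962/161 + (7 - 11*(-9))) = 1/(28962/161 + (7 + 99)) = 1/(28962/161 + 106) = 1/(46028/161) = 161/46028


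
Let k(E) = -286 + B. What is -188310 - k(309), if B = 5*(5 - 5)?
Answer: -188024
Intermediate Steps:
B = 0 (B = 5*0 = 0)
k(E) = -286 (k(E) = -286 + 0 = -286)
-188310 - k(309) = -188310 - 1*(-286) = -188310 + 286 = -188024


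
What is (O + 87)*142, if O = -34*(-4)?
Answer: 31666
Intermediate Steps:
O = 136
(O + 87)*142 = (136 + 87)*142 = 223*142 = 31666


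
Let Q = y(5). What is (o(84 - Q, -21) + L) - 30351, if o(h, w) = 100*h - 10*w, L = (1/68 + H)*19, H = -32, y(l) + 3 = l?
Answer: -1533313/68 ≈ -22549.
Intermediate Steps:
y(l) = -3 + l
Q = 2 (Q = -3 + 5 = 2)
L = -41325/68 (L = (1/68 - 32)*19 = -2175/68*19 = -41325/68 ≈ -607.72)
o(h, w) = -10*w + 100*h
(o(84 - Q, -21) + L) - 30351 = ((-10*(-21) + 100*(84 - 1*2)) - 41325/68) - 30351 = ((210 + 100*(84 - 2)) - 41325/68) - 30351 = ((210 + 100*82) - 41325/68) - 30351 = ((210 + 8200) - 41325/68) - 30351 = (8410 - 41325/68) - 30351 = 530555/68 - 30351 = -1533313/68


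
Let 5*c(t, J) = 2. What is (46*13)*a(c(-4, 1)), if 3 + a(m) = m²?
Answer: -42458/25 ≈ -1698.3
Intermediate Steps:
c(t, J) = ⅖ (c(t, J) = (⅕)*2 = ⅖)
a(m) = -3 + m²
(46*13)*a(c(-4, 1)) = (46*13)*(-3 + (⅖)²) = 598*(-3 + 4/25) = 598*(-71/25) = -42458/25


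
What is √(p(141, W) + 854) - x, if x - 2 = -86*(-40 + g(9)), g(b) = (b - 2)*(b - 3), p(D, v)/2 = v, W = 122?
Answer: 170 + 3*√122 ≈ 203.14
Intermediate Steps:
p(D, v) = 2*v
g(b) = (-3 + b)*(-2 + b) (g(b) = (-2 + b)*(-3 + b) = (-3 + b)*(-2 + b))
x = -170 (x = 2 - 86*(-40 + (6 + 9² - 5*9)) = 2 - 86*(-40 + (6 + 81 - 45)) = 2 - 86*(-40 + 42) = 2 - 86*2 = 2 - 172 = -170)
√(p(141, W) + 854) - x = √(2*122 + 854) - 1*(-170) = √(244 + 854) + 170 = √1098 + 170 = 3*√122 + 170 = 170 + 3*√122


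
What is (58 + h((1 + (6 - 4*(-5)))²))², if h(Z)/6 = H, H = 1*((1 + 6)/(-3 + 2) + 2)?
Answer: 784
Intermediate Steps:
H = -5 (H = 1*(7/(-1) + 2) = 1*(7*(-1) + 2) = 1*(-7 + 2) = 1*(-5) = -5)
h(Z) = -30 (h(Z) = 6*(-5) = -30)
(58 + h((1 + (6 - 4*(-5)))²))² = (58 - 30)² = 28² = 784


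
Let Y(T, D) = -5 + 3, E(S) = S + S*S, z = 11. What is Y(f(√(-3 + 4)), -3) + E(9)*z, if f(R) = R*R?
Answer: 988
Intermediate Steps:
f(R) = R²
E(S) = S + S²
Y(T, D) = -2
Y(f(√(-3 + 4)), -3) + E(9)*z = -2 + (9*(1 + 9))*11 = -2 + (9*10)*11 = -2 + 90*11 = -2 + 990 = 988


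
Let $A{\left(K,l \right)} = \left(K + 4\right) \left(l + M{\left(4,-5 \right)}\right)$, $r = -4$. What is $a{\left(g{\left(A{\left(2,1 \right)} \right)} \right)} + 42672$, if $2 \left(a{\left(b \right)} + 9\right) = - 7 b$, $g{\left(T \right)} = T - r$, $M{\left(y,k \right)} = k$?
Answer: $42733$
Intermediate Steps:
$A{\left(K,l \right)} = \left(-5 + l\right) \left(4 + K\right)$ ($A{\left(K,l \right)} = \left(K + 4\right) \left(l - 5\right) = \left(4 + K\right) \left(-5 + l\right) = \left(-5 + l\right) \left(4 + K\right)$)
$g{\left(T \right)} = 4 + T$ ($g{\left(T \right)} = T - -4 = T + 4 = 4 + T$)
$a{\left(b \right)} = -9 - \frac{7 b}{2}$ ($a{\left(b \right)} = -9 + \frac{\left(-7\right) b}{2} = -9 - \frac{7 b}{2}$)
$a{\left(g{\left(A{\left(2,1 \right)} \right)} \right)} + 42672 = \left(-9 - \frac{7 \left(4 + \left(-20 - 10 + 4 \cdot 1 + 2 \cdot 1\right)\right)}{2}\right) + 42672 = \left(-9 - \frac{7 \left(4 + \left(-20 - 10 + 4 + 2\right)\right)}{2}\right) + 42672 = \left(-9 - \frac{7 \left(4 - 24\right)}{2}\right) + 42672 = \left(-9 - -70\right) + 42672 = \left(-9 + 70\right) + 42672 = 61 + 42672 = 42733$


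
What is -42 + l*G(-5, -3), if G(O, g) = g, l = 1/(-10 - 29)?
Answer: -545/13 ≈ -41.923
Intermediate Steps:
l = -1/39 (l = 1/(-39) = -1/39 ≈ -0.025641)
-42 + l*G(-5, -3) = -42 - 1/39*(-3) = -42 + 1/13 = -545/13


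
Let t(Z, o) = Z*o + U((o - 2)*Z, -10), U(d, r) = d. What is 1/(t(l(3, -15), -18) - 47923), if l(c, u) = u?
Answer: -1/47353 ≈ -2.1118e-5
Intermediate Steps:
t(Z, o) = Z*o + Z*(-2 + o) (t(Z, o) = Z*o + (o - 2)*Z = Z*o + (-2 + o)*Z = Z*o + Z*(-2 + o))
1/(t(l(3, -15), -18) - 47923) = 1/(2*(-15)*(-1 - 18) - 47923) = 1/(2*(-15)*(-19) - 47923) = 1/(570 - 47923) = 1/(-47353) = -1/47353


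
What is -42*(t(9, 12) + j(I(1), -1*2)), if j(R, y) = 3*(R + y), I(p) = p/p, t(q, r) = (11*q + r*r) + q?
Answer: -10458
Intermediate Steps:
t(q, r) = r² + 12*q (t(q, r) = (11*q + r²) + q = (r² + 11*q) + q = r² + 12*q)
I(p) = 1
j(R, y) = 3*R + 3*y
-42*(t(9, 12) + j(I(1), -1*2)) = -42*((12² + 12*9) + (3*1 + 3*(-1*2))) = -42*((144 + 108) + (3 + 3*(-2))) = -42*(252 + (3 - 6)) = -42*(252 - 3) = -42*249 = -10458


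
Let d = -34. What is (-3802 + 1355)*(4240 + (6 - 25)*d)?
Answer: -11956042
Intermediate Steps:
(-3802 + 1355)*(4240 + (6 - 25)*d) = (-3802 + 1355)*(4240 + (6 - 25)*(-34)) = -2447*(4240 - 19*(-34)) = -2447*(4240 + 646) = -2447*4886 = -11956042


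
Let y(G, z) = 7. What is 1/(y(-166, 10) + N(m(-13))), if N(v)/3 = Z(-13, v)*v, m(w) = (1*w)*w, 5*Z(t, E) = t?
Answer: -5/6556 ≈ -0.00076266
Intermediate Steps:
Z(t, E) = t/5
m(w) = w² (m(w) = w*w = w²)
N(v) = -39*v/5 (N(v) = 3*(((⅕)*(-13))*v) = 3*(-13*v/5) = -39*v/5)
1/(y(-166, 10) + N(m(-13))) = 1/(7 - 39/5*(-13)²) = 1/(7 - 39/5*169) = 1/(7 - 6591/5) = 1/(-6556/5) = -5/6556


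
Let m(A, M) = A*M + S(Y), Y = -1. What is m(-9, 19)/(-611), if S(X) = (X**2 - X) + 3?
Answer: 166/611 ≈ 0.27169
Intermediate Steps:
S(X) = 3 + X**2 - X
m(A, M) = 5 + A*M (m(A, M) = A*M + (3 + (-1)**2 - 1*(-1)) = A*M + (3 + 1 + 1) = A*M + 5 = 5 + A*M)
m(-9, 19)/(-611) = (5 - 9*19)/(-611) = (5 - 171)*(-1/611) = -166*(-1/611) = 166/611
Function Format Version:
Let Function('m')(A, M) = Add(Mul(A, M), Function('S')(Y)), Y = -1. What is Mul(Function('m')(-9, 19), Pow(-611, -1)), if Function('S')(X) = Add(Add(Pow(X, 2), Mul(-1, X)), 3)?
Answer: Rational(166, 611) ≈ 0.27169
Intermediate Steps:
Function('S')(X) = Add(3, Pow(X, 2), Mul(-1, X))
Function('m')(A, M) = Add(5, Mul(A, M)) (Function('m')(A, M) = Add(Mul(A, M), Add(3, Pow(-1, 2), Mul(-1, -1))) = Add(Mul(A, M), Add(3, 1, 1)) = Add(Mul(A, M), 5) = Add(5, Mul(A, M)))
Mul(Function('m')(-9, 19), Pow(-611, -1)) = Mul(Add(5, Mul(-9, 19)), Pow(-611, -1)) = Mul(Add(5, -171), Rational(-1, 611)) = Mul(-166, Rational(-1, 611)) = Rational(166, 611)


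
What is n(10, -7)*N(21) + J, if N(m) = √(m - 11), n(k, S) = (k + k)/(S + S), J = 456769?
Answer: 456769 - 10*√10/7 ≈ 4.5676e+5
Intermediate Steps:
n(k, S) = k/S (n(k, S) = (2*k)/((2*S)) = (2*k)*(1/(2*S)) = k/S)
N(m) = √(-11 + m)
n(10, -7)*N(21) + J = (10/(-7))*√(-11 + 21) + 456769 = (10*(-⅐))*√10 + 456769 = -10*√10/7 + 456769 = 456769 - 10*√10/7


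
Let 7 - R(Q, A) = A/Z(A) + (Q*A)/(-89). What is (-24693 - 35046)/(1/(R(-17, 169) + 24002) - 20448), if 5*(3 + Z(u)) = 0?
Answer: 127778236225/43737079111 ≈ 2.9215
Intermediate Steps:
Z(u) = -3 (Z(u) = -3 + (1/5)*0 = -3 + 0 = -3)
R(Q, A) = 7 + A/3 + A*Q/89 (R(Q, A) = 7 - (A/(-3) + (Q*A)/(-89)) = 7 - (A*(-1/3) + (A*Q)*(-1/89)) = 7 - (-A/3 - A*Q/89) = 7 + (A/3 + A*Q/89) = 7 + A/3 + A*Q/89)
(-24693 - 35046)/(1/(R(-17, 169) + 24002) - 20448) = (-24693 - 35046)/(1/((7 + (1/3)*169 + (1/89)*169*(-17)) + 24002) - 20448) = -59739/(1/((7 + 169/3 - 2873/89) + 24002) - 20448) = -59739/(1/(8291/267 + 24002) - 20448) = -59739/(1/(6416825/267) - 20448) = -59739/(267/6416825 - 20448) = -59739/(-131211237333/6416825) = -59739*(-6416825/131211237333) = 127778236225/43737079111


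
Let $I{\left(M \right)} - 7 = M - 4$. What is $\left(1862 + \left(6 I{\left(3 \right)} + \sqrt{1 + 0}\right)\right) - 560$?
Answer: $1339$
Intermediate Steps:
$I{\left(M \right)} = 3 + M$ ($I{\left(M \right)} = 7 + \left(M - 4\right) = 7 + \left(-4 + M\right) = 3 + M$)
$\left(1862 + \left(6 I{\left(3 \right)} + \sqrt{1 + 0}\right)\right) - 560 = \left(1862 + \left(6 \left(3 + 3\right) + \sqrt{1 + 0}\right)\right) - 560 = \left(1862 + \left(6 \cdot 6 + \sqrt{1}\right)\right) - 560 = \left(1862 + \left(36 + 1\right)\right) - 560 = \left(1862 + 37\right) - 560 = 1899 - 560 = 1339$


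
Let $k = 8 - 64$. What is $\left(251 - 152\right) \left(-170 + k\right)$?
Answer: $-22374$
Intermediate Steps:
$k = -56$ ($k = 8 - 64 = -56$)
$\left(251 - 152\right) \left(-170 + k\right) = \left(251 - 152\right) \left(-170 - 56\right) = 99 \left(-226\right) = -22374$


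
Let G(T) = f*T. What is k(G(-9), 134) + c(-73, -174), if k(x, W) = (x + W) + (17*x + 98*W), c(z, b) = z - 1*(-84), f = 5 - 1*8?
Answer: 13763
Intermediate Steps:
f = -3 (f = 5 - 8 = -3)
c(z, b) = 84 + z (c(z, b) = z + 84 = 84 + z)
G(T) = -3*T
k(x, W) = 18*x + 99*W (k(x, W) = (W + x) + (17*x + 98*W) = 18*x + 99*W)
k(G(-9), 134) + c(-73, -174) = (18*(-3*(-9)) + 99*134) + (84 - 73) = (18*27 + 13266) + 11 = (486 + 13266) + 11 = 13752 + 11 = 13763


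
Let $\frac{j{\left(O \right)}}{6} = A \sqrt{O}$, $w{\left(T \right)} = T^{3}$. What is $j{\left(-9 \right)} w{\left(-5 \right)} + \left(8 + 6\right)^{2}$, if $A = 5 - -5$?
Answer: $196 - 22500 i \approx 196.0 - 22500.0 i$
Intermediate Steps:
$A = 10$ ($A = 5 + 5 = 10$)
$j{\left(O \right)} = 60 \sqrt{O}$ ($j{\left(O \right)} = 6 \cdot 10 \sqrt{O} = 60 \sqrt{O}$)
$j{\left(-9 \right)} w{\left(-5 \right)} + \left(8 + 6\right)^{2} = 60 \sqrt{-9} \left(-5\right)^{3} + \left(8 + 6\right)^{2} = 60 \cdot 3 i \left(-125\right) + 14^{2} = 180 i \left(-125\right) + 196 = - 22500 i + 196 = 196 - 22500 i$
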